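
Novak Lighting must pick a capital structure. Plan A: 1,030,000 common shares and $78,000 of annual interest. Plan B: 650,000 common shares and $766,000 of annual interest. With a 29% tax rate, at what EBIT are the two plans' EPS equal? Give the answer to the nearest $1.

$1,942,842

Set EPS_A = EPS_B: (EBIT − $78,000)(1 − 0.29) ÷ 1,030,000 = (EBIT − $766,000)(1 − 0.29) ÷ 650,000.
Cancelling (1 − t) and cross-multiplying: 650,000·(EBIT − 78,000) = 1,030,000·(EBIT − 766,000).
EBIT × (1,030,000 − 650,000) = 766,000 × 1,030,000 − 78,000 × 650,000 = 738,280,000,000, so EBIT = 738,280,000,000 ÷ 380,000 = 1,942,842.11.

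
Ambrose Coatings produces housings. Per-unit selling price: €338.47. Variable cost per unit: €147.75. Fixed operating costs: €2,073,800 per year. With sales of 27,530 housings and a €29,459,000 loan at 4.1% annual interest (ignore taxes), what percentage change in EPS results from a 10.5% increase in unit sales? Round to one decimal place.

+28.0%

At 27,530 units, contribution = 27,530 × €190.72 = €5,250,521.60.
Operating income = contribution − fixed costs = €5,250,521.60 − €2,073,800 = €3,176,721.60.
After interest of €1,207,819.00, pre-tax earnings = €1,968,902.60.
DCL = total CM / (EBIT − I) = €5,250,521.60 / €1,968,902.60 = 2.6667.
EPS therefore changes by 2.6667 × (+10.5%) = +28.0%.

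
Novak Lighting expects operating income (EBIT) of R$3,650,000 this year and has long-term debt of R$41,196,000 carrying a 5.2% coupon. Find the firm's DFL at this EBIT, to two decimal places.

2.42

Annual interest charges come to R$2,142,192.00.
DFL = EBIT ÷ (EBIT − I) = R$3,650,000 ÷ (R$3,650,000 − R$2,142,192.00) = R$3,650,000 ÷ R$1,507,808.00 = 2.4207.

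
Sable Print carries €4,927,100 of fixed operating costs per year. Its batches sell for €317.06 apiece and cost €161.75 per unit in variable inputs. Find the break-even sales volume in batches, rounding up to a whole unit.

31,725 batches

Unit CM = price − variable cost = €317.06 − €161.75 = €155.31.
Units to break even: €4,927,100 ÷ €155.31 = 31,724.29, rounded up to 31,725.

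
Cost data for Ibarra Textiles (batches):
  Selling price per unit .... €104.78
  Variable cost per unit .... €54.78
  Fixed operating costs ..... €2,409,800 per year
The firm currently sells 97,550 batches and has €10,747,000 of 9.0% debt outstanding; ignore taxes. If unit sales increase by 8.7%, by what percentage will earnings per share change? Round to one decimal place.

Total contribution margin = 97,550 × €50.00 = €4,877,500.00.
EBIT = €4,877,500.00 − €2,409,800 = €2,467,700.00.
After interest of €967,230.00, pre-tax earnings = €1,500,470.00.
Degree of combined leverage = contribution ÷ (EBIT − I) = €4,877,500.00 ÷ €1,500,470.00 = 3.2506.
%ΔEPS = DCL × %ΔSales = 3.2506 × +8.7% = +28.3%.

+28.3%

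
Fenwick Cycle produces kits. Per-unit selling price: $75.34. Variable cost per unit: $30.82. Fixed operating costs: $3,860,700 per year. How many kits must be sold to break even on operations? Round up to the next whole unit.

Contribution margin per unit = $75.34 − $30.82 = $44.52.
Break-even Q = $3,860,700 / $44.52 = 86,718.33 → 86,719 kits.

86,719 kits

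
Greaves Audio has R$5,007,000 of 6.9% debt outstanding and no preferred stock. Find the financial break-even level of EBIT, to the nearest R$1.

Annual interest = 6.9% × R$5,007,000 = R$345,483.00.
Without preferred stock the financial break-even is simply EBIT = interest = R$345,483.00.

R$345,483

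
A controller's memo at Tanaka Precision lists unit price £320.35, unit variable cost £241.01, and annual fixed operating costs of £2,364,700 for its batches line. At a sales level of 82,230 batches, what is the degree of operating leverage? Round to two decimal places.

1.57

Total contribution margin = 82,230 × £79.34 = £6,524,128.20.
Operating income = contribution − fixed costs = £6,524,128.20 − £2,364,700 = £4,159,428.20.
So DOL = total CM / EBIT = £6,524,128.20 / £4,159,428.20 = 1.5685.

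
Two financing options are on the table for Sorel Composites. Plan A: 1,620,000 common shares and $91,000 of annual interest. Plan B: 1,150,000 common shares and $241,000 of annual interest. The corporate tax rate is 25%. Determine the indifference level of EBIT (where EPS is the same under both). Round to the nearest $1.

$608,021

Set EPS_A = EPS_B: (EBIT − $91,000)(1 − 0.25) ÷ 1,620,000 = (EBIT − $241,000)(1 − 0.25) ÷ 1,150,000.
Cancelling (1 − t) and cross-multiplying: 1,150,000·(EBIT − 91,000) = 1,620,000·(EBIT − 241,000).
Solving, EBIT = (241,000·1,620,000 − 91,000·1,150,000) / (1,620,000 − 1,150,000) = 285,770,000,000 / 470,000 = 608,021.28.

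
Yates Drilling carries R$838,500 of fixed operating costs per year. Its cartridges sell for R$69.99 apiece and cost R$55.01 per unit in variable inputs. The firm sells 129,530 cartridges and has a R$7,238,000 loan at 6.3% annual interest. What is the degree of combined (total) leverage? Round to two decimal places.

3.00

At 129,530 units, contribution = 129,530 × R$14.98 = R$1,940,359.40.
Subtracting fixed costs: EBIT = R$1,940,359.40 − R$838,500 = R$1,101,859.40. Interest = R$455,994.00, so EBIT − I = R$645,865.40.
Degree of total leverage = total CM / (EBIT − interest) = R$1,940,359.40 / R$645,865.40 = 3.0043.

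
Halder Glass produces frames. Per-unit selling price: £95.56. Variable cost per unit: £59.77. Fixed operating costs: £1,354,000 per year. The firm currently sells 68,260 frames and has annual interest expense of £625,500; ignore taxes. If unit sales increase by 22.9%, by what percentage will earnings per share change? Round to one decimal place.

Total contribution margin = 68,260 × £35.79 = £2,443,025.40.
EBIT = £2,443,025.40 − £1,354,000 = £1,089,025.40.
Interest = £625,500.00, so EBIT − I = £463,525.40.
DCL = total CM / (EBIT − I) = £2,443,025.40 / £463,525.40 = 5.2705.
EPS therefore changes by 5.2705 × (+22.9%) = +120.7%.

+120.7%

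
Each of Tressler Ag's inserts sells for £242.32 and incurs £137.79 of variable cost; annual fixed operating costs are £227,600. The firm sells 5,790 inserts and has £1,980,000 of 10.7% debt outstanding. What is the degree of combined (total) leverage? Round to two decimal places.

3.65

Contribution at this volume is 5,790 × £104.53 = £605,228.70.
EBIT = £605,228.70 − £227,600 = £377,628.70. Interest = £211,860.00.
DOL = £605,228.70 ÷ £377,628.70 = 1.6027; DFL = £377,628.70 ÷ £165,768.70 = 2.2780.
Combined leverage = 1.6027 × 2.2780 = 3.6510.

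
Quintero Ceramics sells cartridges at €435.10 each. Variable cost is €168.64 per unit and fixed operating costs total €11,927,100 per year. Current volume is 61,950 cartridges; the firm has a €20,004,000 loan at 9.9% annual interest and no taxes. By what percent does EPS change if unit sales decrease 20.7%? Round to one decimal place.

Contribution at this volume is 61,950 × €266.46 = €16,507,197.00.
EBIT = €16,507,197.00 − €11,927,100 = €4,580,097.00.
After interest of €1,980,396.00, pre-tax earnings = €2,599,701.00.
DCL = total CM / (EBIT − I) = €16,507,197.00 / €2,599,701.00 = 6.3497.
EPS therefore changes by 6.3497 × (-20.7%) = -131.4%.

-131.4%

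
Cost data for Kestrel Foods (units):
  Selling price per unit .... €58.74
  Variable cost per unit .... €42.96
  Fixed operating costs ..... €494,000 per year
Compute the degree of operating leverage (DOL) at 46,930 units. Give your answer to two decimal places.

3.00

At 46,930 units, contribution = 46,930 × €15.78 = €740,555.40.
Subtracting fixed costs: EBIT = €740,555.40 − €494,000 = €246,555.40.
DOL = contribution ÷ EBIT = €740,555.40 ÷ €246,555.40 = 3.0036.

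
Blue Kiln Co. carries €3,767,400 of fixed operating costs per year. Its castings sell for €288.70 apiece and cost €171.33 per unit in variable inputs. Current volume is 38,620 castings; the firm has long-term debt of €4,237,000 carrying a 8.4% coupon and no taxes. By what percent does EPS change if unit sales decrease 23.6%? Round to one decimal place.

Total contribution margin = 38,620 × €117.37 = €4,532,829.40.
EBIT = €4,532,829.40 − €3,767,400 = €765,429.40.
After interest of €355,908.00, pre-tax earnings = €409,521.40.
Degree of combined leverage = contribution ÷ (EBIT − I) = €4,532,829.40 ÷ €409,521.40 = 11.0686.
%ΔEPS = DCL × %ΔSales = 11.0686 × -23.6% = -261.2%.

-261.2%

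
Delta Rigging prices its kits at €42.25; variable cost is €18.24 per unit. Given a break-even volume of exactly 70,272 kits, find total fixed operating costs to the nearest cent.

€1,687,230.72

Contribution margin per unit = €42.25 − €18.24 = €24.01.
Since BE = FC / CM, FC = 70,272 × €24.01 = €1,687,230.72.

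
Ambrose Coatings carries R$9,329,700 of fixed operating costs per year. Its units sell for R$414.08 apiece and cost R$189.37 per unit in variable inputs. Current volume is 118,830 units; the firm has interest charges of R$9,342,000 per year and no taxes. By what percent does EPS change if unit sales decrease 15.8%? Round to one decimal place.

-52.5%

Total contribution margin = 118,830 × R$224.71 = R$26,702,289.30.
EBIT = R$26,702,289.30 − R$9,329,700 = R$17,372,589.30.
Interest = R$9,342,000.00, so EBIT − I = R$8,030,589.30.
Degree of combined leverage = contribution ÷ (EBIT − I) = R$26,702,289.30 ÷ R$8,030,589.30 = 3.3251.
%ΔEPS = DCL × %ΔSales = 3.3251 × -15.8% = -52.5%.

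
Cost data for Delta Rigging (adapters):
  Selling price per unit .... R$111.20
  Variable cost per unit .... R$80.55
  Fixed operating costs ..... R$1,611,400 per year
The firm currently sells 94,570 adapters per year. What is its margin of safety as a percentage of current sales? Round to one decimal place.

Contribution margin per unit = R$111.20 − R$80.55 = R$30.65. Break-even units = R$1,611,400 ÷ R$30.65 = 52,574.23; break-even revenue = 52,574.23 × R$111.20 = R$5,846,253.83.
Actual sales revenue = 94,570 × R$111.20 = R$10,516,184.00.
Margin of safety = (R$10,516,184.00 − R$5,846,253.83) ÷ R$10,516,184.00 = 44.4%.

44.4%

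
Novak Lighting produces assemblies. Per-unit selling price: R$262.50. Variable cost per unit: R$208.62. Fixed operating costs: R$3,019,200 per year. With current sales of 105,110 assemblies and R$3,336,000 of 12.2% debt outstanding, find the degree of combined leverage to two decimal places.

At 105,110 units, contribution = 105,110 × R$53.88 = R$5,663,326.80.
EBIT = R$5,663,326.80 − R$3,019,200 = R$2,644,126.80. Interest = R$406,992.00, so EBIT − I = R$2,237,134.80.
DCL = contribution ÷ (EBIT − I) = R$5,663,326.80 ÷ R$2,237,134.80 = 2.5315.

2.53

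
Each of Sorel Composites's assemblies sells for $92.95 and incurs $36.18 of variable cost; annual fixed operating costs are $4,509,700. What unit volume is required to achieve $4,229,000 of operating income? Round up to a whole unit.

Contribution margin per unit = $92.95 − $36.18 = $56.77.
Need Q such that Q × $56.77 − $4,509,700 = $4,229,000, i.e. Q = $8,738,700 / $56.77 = 153,931.65 → 153,932.

153,932 assemblies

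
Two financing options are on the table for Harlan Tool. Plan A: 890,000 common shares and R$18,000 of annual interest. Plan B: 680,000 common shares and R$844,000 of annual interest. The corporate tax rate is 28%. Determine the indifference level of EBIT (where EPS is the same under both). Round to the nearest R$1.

Set EPS_A = EPS_B: (EBIT − R$18,000)(1 − 0.28) ÷ 890,000 = (EBIT − R$844,000)(1 − 0.28) ÷ 680,000.
The (1 − t) factor cancels: (EBIT − 18,000) × 680,000 = (EBIT − 844,000) × 890,000.
EBIT × (890,000 − 680,000) = 844,000 × 890,000 − 18,000 × 680,000 = 738,920,000,000, so EBIT = 738,920,000,000 ÷ 210,000 = 3,518,666.67.

R$3,518,667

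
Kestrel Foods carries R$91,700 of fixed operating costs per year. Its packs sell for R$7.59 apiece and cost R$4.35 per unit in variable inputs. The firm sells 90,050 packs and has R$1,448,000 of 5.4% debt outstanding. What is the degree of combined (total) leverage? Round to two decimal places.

2.39

Total contribution margin = 90,050 × R$3.24 = R$291,762.00.
EBIT = R$291,762.00 − R$91,700 = R$200,062.00. Interest = R$78,192.00.
DOL = R$291,762.00 ÷ R$200,062.00 = 1.4584; DFL = R$200,062.00 ÷ R$121,870.00 = 1.6416.
Combined leverage = 1.4584 × 1.6416 = 2.3941.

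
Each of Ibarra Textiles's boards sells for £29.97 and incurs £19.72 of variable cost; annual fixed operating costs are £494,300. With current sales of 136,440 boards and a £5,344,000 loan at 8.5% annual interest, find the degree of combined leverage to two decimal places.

Total contribution margin = 136,440 × £10.25 = £1,398,510.00.
Operating income = contribution − fixed costs = £1,398,510.00 − £494,300 = £904,210.00. Interest = £454,240.00.
DOL = £1,398,510.00 ÷ £904,210.00 = 1.5467; DFL = £904,210.00 ÷ £449,970.00 = 2.0095.
Combined leverage = 1.5467 × 2.0095 = 3.1081.

3.11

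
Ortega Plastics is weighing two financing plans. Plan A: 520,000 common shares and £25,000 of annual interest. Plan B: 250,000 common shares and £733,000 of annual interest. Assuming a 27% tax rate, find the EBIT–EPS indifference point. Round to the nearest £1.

£1,388,556

Set EPS_A = EPS_B: (EBIT − £25,000)(1 − 0.27) ÷ 520,000 = (EBIT − £733,000)(1 − 0.27) ÷ 250,000.
Cancelling (1 − t) and cross-multiplying: 250,000·(EBIT − 25,000) = 520,000·(EBIT − 733,000).
EBIT × (520,000 − 250,000) = 733,000 × 520,000 − 25,000 × 250,000 = 374,910,000,000, so EBIT = 374,910,000,000 ÷ 270,000 = 1,388,555.56.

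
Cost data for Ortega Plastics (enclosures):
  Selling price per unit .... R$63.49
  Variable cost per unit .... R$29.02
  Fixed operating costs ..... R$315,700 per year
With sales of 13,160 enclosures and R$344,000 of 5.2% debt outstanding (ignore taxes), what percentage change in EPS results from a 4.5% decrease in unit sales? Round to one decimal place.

Contribution at this volume is 13,160 × R$34.47 = R$453,625.20.
Operating income = contribution − fixed costs = R$453,625.20 − R$315,700 = R$137,925.20.
After interest of R$17,888.00, pre-tax earnings = R$120,037.20.
Degree of combined leverage = contribution ÷ (EBIT − I) = R$453,625.20 ÷ R$120,037.20 = 3.7790.
EPS therefore changes by 3.7790 × (-4.5%) = -17.0%.

-17.0%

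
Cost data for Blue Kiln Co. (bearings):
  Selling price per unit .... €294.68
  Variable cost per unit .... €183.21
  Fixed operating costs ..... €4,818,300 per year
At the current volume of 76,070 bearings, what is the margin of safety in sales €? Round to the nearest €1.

€9,678,740

Unit CM = price − variable cost = €294.68 − €183.21 = €111.47. Break-even units = €4,818,300 ÷ €111.47 = 43,225.08; break-even revenue = 43,225.08 × €294.68 = €12,737,567.45.
Actual sales revenue = 76,070 × €294.68 = €22,416,307.60.
Margin of safety = €22,416,307.60 − €12,737,567.45 = €9,678,740.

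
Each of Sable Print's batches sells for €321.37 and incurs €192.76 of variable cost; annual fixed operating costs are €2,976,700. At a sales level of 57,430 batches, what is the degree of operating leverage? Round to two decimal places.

Total contribution margin = 57,430 × €128.61 = €7,386,072.30.
EBIT = €7,386,072.30 − €2,976,700 = €4,409,372.30.
So DOL = total CM / EBIT = €7,386,072.30 / €4,409,372.30 = 1.6751.

1.68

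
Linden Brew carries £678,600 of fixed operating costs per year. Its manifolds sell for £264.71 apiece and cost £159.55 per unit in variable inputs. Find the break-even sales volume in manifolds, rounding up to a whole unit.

Unit CM = price − variable cost = £264.71 − £159.55 = £105.16.
Break-even volume = fixed costs ÷ CM per unit = £678,600 ÷ £105.16 = 6,453.02, so 6,454 manifolds.

6,454 manifolds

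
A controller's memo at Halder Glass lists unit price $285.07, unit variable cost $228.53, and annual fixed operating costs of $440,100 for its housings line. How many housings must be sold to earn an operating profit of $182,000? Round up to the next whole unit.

11,003 housings

Unit CM = price − variable cost = $285.07 − $228.53 = $56.54.
Units = (FC + target) / CM = ($440,100 + $182,000) / $56.54 = 11,002.83, so 11,003 housings.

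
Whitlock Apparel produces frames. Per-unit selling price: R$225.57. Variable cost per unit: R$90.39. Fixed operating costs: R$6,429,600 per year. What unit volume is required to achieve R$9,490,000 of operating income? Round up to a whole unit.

117,766 frames

Each unit contributes R$225.57 − R$90.39 = R$135.18.
Units = (FC + target) / CM = (R$6,429,600 + R$9,490,000) / R$135.18 = 117,765.94, so 117,766 frames.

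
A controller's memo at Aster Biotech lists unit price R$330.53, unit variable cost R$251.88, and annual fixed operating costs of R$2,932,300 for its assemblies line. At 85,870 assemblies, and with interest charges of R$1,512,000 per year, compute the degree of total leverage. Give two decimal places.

2.92

Contribution at this volume is 85,870 × R$78.65 = R$6,753,675.50.
Subtracting fixed costs: EBIT = R$6,753,675.50 − R$2,932,300 = R$3,821,375.50. Interest = R$1,512,000.00, so EBIT − I = R$2,309,375.50.
DCL = contribution ÷ (EBIT − I) = R$6,753,675.50 ÷ R$2,309,375.50 = 2.9245.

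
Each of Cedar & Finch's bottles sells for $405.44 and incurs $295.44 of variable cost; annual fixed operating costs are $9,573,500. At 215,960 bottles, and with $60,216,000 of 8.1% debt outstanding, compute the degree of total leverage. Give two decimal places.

2.55

Total contribution margin = 215,960 × $110.00 = $23,755,600.00.
Subtracting fixed costs: EBIT = $23,755,600.00 − $9,573,500 = $14,182,100.00. Interest = $4,877,496.00, so EBIT − I = $9,304,604.00.
Degree of total leverage = total CM / (EBIT − interest) = $23,755,600.00 / $9,304,604.00 = 2.5531.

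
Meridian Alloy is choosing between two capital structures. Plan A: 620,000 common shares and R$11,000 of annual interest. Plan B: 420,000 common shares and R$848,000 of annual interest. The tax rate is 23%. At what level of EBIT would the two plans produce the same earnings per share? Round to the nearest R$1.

Set EPS_A = EPS_B: (EBIT − R$11,000)(1 − 0.23) ÷ 620,000 = (EBIT − R$848,000)(1 − 0.23) ÷ 420,000.
The (1 − t) factor cancels: (EBIT − 11,000) × 420,000 = (EBIT − 848,000) × 620,000.
EBIT × (620,000 − 420,000) = 848,000 × 620,000 − 11,000 × 420,000 = 521,140,000,000, so EBIT = 521,140,000,000 ÷ 200,000 = 2,605,700.00.

R$2,605,700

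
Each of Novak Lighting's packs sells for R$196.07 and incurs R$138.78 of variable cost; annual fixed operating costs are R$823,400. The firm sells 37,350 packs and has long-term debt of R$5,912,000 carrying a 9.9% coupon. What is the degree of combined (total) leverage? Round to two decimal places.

Contribution at this volume is 37,350 × R$57.29 = R$2,139,781.50.
Subtracting fixed costs: EBIT = R$2,139,781.50 − R$823,400 = R$1,316,381.50. Interest = R$585,288.00, so EBIT − I = R$731,093.50.
DCL = contribution ÷ (EBIT − I) = R$2,139,781.50 ÷ R$731,093.50 = 2.9268.

2.93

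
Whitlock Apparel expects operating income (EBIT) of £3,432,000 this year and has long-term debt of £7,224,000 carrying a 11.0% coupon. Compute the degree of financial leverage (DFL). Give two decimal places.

1.30

Annual interest charges come to £794,640.00.
DFL = EBIT ÷ (EBIT − I) = £3,432,000 ÷ (£3,432,000 − £794,640.00) = £3,432,000 ÷ £2,637,360.00 = 1.3013.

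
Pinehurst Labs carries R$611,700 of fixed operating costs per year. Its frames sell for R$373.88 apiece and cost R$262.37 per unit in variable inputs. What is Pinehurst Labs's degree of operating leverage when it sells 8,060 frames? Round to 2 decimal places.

3.13

At 8,060 units, contribution = 8,060 × R$111.51 = R$898,770.60.
Operating income = contribution − fixed costs = R$898,770.60 − R$611,700 = R$287,070.60.
DOL = contribution ÷ EBIT = R$898,770.60 ÷ R$287,070.60 = 3.1308.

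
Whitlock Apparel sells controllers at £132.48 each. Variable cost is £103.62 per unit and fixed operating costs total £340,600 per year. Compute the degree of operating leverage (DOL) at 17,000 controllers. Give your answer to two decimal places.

3.27

At 17,000 units, contribution = 17,000 × £28.86 = £490,620.00.
Subtracting fixed costs: EBIT = £490,620.00 − £340,600 = £150,020.00.
So DOL = total CM / EBIT = £490,620.00 / £150,020.00 = 3.2704.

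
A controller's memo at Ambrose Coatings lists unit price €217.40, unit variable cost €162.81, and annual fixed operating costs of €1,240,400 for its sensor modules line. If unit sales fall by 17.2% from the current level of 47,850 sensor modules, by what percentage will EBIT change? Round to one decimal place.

-32.8%

Contribution at this volume is 47,850 × €54.59 = €2,612,131.50.
Subtracting fixed costs: EBIT = €2,612,131.50 − €1,240,400 = €1,371,731.50.
DOL = contribution ÷ EBIT = €2,612,131.50 ÷ €1,371,731.50 = 1.9043.
So EBIT moves 1.9043 × (-17.2%) = -32.8%.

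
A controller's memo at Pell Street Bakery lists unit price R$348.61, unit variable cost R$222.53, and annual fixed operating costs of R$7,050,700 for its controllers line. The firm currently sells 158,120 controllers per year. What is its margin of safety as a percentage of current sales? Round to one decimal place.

64.6%

Each unit contributes R$348.61 − R$222.53 = R$126.08. Break-even units = R$7,050,700 ÷ R$126.08 = 55,922.43; break-even revenue = 55,922.43 × R$348.61 = R$19,495,118.39.
Actual sales revenue = 158,120 × R$348.61 = R$55,122,213.20.
Margin of safety = (R$55,122,213.20 − R$19,495,118.39) ÷ R$55,122,213.20 = 64.6%.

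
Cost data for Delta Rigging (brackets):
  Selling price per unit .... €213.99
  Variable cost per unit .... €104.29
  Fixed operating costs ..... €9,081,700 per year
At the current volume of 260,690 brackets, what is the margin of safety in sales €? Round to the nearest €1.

Each unit contributes €213.99 − €104.29 = €109.70. Break-even units = €9,081,700 ÷ €109.70 = 82,786.69; break-even revenue = 82,786.69 × €213.99 = €17,715,524.00.
Current sales = 260,690 × €213.99 = €55,785,053.10.
Margin of safety = €55,785,053.10 − €17,715,524.00 = €38,069,529.

€38,069,529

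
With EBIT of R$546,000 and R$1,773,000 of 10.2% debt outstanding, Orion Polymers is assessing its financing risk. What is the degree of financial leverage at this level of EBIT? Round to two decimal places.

Interest = R$180,846.00.
DFL = EBIT ÷ (EBIT − I) = R$546,000 ÷ (R$546,000 − R$180,846.00) = R$546,000 ÷ R$365,154.00 = 1.4953.

1.50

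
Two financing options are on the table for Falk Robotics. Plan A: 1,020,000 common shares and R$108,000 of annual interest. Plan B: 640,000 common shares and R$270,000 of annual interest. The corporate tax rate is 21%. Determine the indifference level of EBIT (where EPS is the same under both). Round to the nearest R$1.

Set EPS_A = EPS_B: (EBIT − R$108,000)(1 − 0.21) ÷ 1,020,000 = (EBIT − R$270,000)(1 − 0.21) ÷ 640,000.
The (1 − t) factor cancels: (EBIT − 108,000) × 640,000 = (EBIT − 270,000) × 1,020,000.
Solving, EBIT = (270,000·1,020,000 − 108,000·640,000) / (1,020,000 − 640,000) = 206,280,000,000 / 380,000 = 542,842.11.

R$542,842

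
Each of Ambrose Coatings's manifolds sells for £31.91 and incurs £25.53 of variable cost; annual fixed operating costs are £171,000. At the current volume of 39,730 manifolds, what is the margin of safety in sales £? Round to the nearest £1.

Unit CM = price − variable cost = £31.91 − £25.53 = £6.38. Break-even units = £171,000 ÷ £6.38 = 26,802.51; break-even revenue = 26,802.51 × £31.91 = £855,268.03.
Actual sales revenue = 39,730 × £31.91 = £1,267,784.30.
Margin of safety = £1,267,784.30 − £855,268.03 = £412,516.

£412,516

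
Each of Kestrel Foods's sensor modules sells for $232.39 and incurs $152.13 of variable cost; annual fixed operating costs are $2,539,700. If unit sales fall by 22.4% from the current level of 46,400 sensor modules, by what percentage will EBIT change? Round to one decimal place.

-70.4%

Total contribution margin = 46,400 × $80.26 = $3,724,064.00.
Subtracting fixed costs: EBIT = $3,724,064.00 − $2,539,700 = $1,184,364.00.
So DOL = total CM / EBIT = $3,724,064.00 / $1,184,364.00 = 3.1444.
Operating income changes by 3.1444 × -22.4% = -70.4%.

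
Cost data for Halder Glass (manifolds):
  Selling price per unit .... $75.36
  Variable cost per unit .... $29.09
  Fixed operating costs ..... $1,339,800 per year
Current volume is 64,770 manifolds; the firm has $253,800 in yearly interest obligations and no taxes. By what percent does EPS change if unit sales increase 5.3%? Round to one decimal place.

+11.3%

Contribution at this volume is 64,770 × $46.27 = $2,996,907.90.
Operating income = contribution − fixed costs = $2,996,907.90 − $1,339,800 = $1,657,107.90.
Interest = $253,800.00, so EBIT − I = $1,403,307.90.
DCL = total CM / (EBIT − I) = $2,996,907.90 / $1,403,307.90 = 2.1356.
EPS therefore changes by 2.1356 × (+5.3%) = +11.3%.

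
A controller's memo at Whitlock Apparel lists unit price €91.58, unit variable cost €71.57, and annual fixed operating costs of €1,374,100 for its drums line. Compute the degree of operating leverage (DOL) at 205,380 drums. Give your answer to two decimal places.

1.50

At 205,380 units, contribution = 205,380 × €20.01 = €4,109,653.80.
EBIT = €4,109,653.80 − €1,374,100 = €2,735,553.80.
DOL = contribution ÷ EBIT = €4,109,653.80 ÷ €2,735,553.80 = 1.5023.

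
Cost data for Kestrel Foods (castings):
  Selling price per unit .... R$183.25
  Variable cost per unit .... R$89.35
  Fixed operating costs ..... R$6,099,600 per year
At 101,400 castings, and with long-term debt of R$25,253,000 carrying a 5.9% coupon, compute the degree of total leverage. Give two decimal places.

4.93

At 101,400 units, contribution = 101,400 × R$93.90 = R$9,521,460.00.
Operating income = contribution − fixed costs = R$9,521,460.00 − R$6,099,600 = R$3,421,860.00. Interest = R$1,489,927.00, so EBIT − I = R$1,931,933.00.
DCL = contribution ÷ (EBIT − I) = R$9,521,460.00 ÷ R$1,931,933.00 = 4.9285.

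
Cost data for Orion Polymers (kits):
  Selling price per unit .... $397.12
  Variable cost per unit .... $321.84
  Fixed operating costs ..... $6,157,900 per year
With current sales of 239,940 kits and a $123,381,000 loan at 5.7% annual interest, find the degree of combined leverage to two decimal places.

3.71

Contribution at this volume is 239,940 × $75.28 = $18,062,683.20.
Subtracting fixed costs: EBIT = $18,062,683.20 − $6,157,900 = $11,904,783.20. Interest = $7,032,717.00, so EBIT − I = $4,872,066.20.
Degree of total leverage = total CM / (EBIT − interest) = $18,062,683.20 / $4,872,066.20 = 3.7074.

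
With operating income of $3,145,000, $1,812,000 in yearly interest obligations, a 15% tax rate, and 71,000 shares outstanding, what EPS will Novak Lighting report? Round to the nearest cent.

Interest = $1,812,000.00, so EBT = $3,145,000 − $1,812,000.00 = $1,333,000.00.
After tax at 15%: net income = $1,333,000.00 × 0.85 = $1,133,050.00.
Per share: $1,133,050.00 / 71,000 shares = $15.96.

$15.96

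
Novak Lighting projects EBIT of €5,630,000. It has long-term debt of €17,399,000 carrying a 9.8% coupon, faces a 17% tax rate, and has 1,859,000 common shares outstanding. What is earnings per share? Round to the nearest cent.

€1.75

Pre-tax income = €5,630,000 − €1,705,102.00 = €3,924,898.00.
After tax at 17%: net income = €3,924,898.00 × 0.83 = €3,257,665.34.
EPS = €3,257,665.34 ÷ 1,859,000 = €1.75.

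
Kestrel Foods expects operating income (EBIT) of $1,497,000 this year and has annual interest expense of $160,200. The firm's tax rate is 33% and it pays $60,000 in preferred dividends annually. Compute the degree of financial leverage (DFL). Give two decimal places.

Annual interest charges come to $160,200.00.
Pre-tax preferred-dividend burden = $60,000 ÷ (1 − 0.33) = $89,552.24.
DFL = EBIT ÷ [EBIT − I − D_p/(1−t)] = $1,497,000 ÷ [$1,497,000 − $160,200.00 − $89,552.24] = $1,497,000 ÷ $1,247,247.76 = 1.2002.

1.20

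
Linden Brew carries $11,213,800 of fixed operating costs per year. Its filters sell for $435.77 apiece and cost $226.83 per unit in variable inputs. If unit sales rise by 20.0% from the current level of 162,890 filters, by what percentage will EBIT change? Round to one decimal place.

Total contribution margin = 162,890 × $208.94 = $34,034,236.60.
EBIT = $34,034,236.60 − $11,213,800 = $22,820,436.60.
DOL = contribution ÷ EBIT = $34,034,236.60 ÷ $22,820,436.60 = 1.4914.
%ΔEBIT = DOL × %ΔSales = 1.4914 × +20.0% = +29.8%.

+29.8%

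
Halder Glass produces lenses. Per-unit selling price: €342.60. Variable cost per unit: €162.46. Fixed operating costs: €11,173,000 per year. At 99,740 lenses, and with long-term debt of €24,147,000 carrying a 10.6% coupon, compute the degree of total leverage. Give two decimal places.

4.24

Total contribution margin = 99,740 × €180.14 = €17,967,163.60.
Operating income = contribution − fixed costs = €17,967,163.60 − €11,173,000 = €6,794,163.60. Interest = €2,559,582.00, so EBIT − I = €4,234,581.60.
DCL = contribution ÷ (EBIT − I) = €17,967,163.60 ÷ €4,234,581.60 = 4.2430.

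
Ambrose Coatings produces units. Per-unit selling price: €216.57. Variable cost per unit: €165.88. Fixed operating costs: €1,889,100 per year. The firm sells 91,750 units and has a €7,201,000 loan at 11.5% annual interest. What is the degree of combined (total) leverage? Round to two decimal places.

Total contribution margin = 91,750 × €50.69 = €4,650,807.50.
Subtracting fixed costs: EBIT = €4,650,807.50 − €1,889,100 = €2,761,707.50. Interest = €828,115.00.
DOL = €4,650,807.50 ÷ €2,761,707.50 = 1.6840; DFL = €2,761,707.50 ÷ €1,933,592.50 = 1.4283.
Combined leverage = 1.6840 × 1.4283 = 2.4053.

2.41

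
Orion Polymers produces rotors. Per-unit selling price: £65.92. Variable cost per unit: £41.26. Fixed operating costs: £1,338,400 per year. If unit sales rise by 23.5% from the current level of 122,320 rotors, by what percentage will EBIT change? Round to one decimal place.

+42.2%

Contribution at this volume is 122,320 × £24.66 = £3,016,411.20.
EBIT = £3,016,411.20 − £1,338,400 = £1,678,011.20.
DOL = contribution ÷ EBIT = £3,016,411.20 ÷ £1,678,011.20 = 1.7976.
Operating income changes by 1.7976 × +23.5% = +42.2%.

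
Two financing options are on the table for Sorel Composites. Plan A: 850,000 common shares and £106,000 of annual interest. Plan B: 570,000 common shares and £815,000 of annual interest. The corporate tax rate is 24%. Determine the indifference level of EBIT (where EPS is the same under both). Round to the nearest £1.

At indifference, (EBIT − 106,000)(1 − t)/850,000 = (EBIT − 815,000)(1 − t)/570,000.
The (1 − t) factor cancels: (EBIT − 106,000) × 570,000 = (EBIT − 815,000) × 850,000.
EBIT × (850,000 − 570,000) = 815,000 × 850,000 − 106,000 × 570,000 = 632,330,000,000, so EBIT = 632,330,000,000 ÷ 280,000 = 2,258,321.43.

£2,258,321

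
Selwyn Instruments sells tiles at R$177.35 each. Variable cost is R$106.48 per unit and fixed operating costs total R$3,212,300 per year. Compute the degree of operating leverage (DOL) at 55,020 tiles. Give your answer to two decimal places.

Contribution at this volume is 55,020 × R$70.87 = R$3,899,267.40.
EBIT = R$3,899,267.40 − R$3,212,300 = R$686,967.40.
So DOL = total CM / EBIT = R$3,899,267.40 / R$686,967.40 = 5.6761.

5.68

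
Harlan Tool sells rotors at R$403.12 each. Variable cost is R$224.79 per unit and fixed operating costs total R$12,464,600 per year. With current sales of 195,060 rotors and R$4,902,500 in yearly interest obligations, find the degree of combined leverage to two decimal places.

Total contribution margin = 195,060 × R$178.33 = R$34,785,049.80.
Operating income = contribution − fixed costs = R$34,785,049.80 − R$12,464,600 = R$22,320,449.80. Interest = R$4,902,500.00.
DOL = R$34,785,049.80 ÷ R$22,320,449.80 = 1.5584; DFL = R$22,320,449.80 ÷ R$17,417,949.80 = 1.2815.
Combined leverage = 1.5584 × 1.2815 = 1.9971.

2.00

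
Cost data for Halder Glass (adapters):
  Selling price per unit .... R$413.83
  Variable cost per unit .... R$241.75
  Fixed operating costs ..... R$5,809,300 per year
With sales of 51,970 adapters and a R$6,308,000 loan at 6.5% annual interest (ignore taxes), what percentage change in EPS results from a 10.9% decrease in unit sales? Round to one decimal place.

-35.8%

Total contribution margin = 51,970 × R$172.08 = R$8,942,997.60.
EBIT = R$8,942,997.60 − R$5,809,300 = R$3,133,697.60.
After interest of R$410,020.00, pre-tax earnings = R$2,723,677.60.
DCL = total CM / (EBIT − I) = R$8,942,997.60 / R$2,723,677.60 = 3.2834.
%ΔEPS = DCL × %ΔSales = 3.2834 × -10.9% = -35.8%.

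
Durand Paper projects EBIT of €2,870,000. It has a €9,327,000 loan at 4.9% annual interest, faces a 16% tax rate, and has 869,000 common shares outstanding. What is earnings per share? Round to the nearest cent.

Pre-tax income = €2,870,000 − €457,023.00 = €2,412,977.00.
After tax at 16%: net income = €2,412,977.00 × 0.84 = €2,026,900.68.
EPS = €2,026,900.68 ÷ 869,000 = €2.33.

€2.33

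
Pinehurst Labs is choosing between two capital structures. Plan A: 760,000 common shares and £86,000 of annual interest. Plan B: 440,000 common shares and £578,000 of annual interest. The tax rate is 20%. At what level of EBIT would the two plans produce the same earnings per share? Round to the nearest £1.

£1,254,500

At indifference, (EBIT − 86,000)(1 − t)/760,000 = (EBIT − 578,000)(1 − t)/440,000.
Cancelling (1 − t) and cross-multiplying: 440,000·(EBIT − 86,000) = 760,000·(EBIT − 578,000).
EBIT × (760,000 − 440,000) = 578,000 × 760,000 − 86,000 × 440,000 = 401,440,000,000, so EBIT = 401,440,000,000 ÷ 320,000 = 1,254,500.00.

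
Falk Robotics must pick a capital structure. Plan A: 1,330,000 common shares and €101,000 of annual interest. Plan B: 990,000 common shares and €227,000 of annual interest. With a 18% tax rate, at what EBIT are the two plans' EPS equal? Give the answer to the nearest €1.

At indifference, (EBIT − 101,000)(1 − t)/1,330,000 = (EBIT − 227,000)(1 − t)/990,000.
Cancelling (1 − t) and cross-multiplying: 990,000·(EBIT − 101,000) = 1,330,000·(EBIT − 227,000).
Solving, EBIT = (227,000·1,330,000 − 101,000·990,000) / (1,330,000 − 990,000) = 201,920,000,000 / 340,000 = 593,882.35.

€593,882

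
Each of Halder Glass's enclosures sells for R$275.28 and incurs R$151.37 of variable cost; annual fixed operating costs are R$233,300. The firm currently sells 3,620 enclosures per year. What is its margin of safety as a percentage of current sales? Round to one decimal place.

48.0%

Contribution margin per unit = R$275.28 − R$151.37 = R$123.91. Break-even units = R$233,300 ÷ R$123.91 = 1,882.82; break-even revenue = 1,882.82 × R$275.28 = R$518,302.19.
Current sales = 3,620 × R$275.28 = R$996,513.60.
Margin of safety = (R$996,513.60 − R$518,302.19) ÷ R$996,513.60 = 48.0%.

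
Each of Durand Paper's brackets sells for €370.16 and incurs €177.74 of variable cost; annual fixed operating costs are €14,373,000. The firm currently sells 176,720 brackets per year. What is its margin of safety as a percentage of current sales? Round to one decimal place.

Each unit contributes €370.16 − €177.74 = €192.42. Break-even units = €14,373,000 ÷ €192.42 = 74,695.98; break-even revenue = 74,695.98 × €370.16 = €27,649,463.05.
Actual sales revenue = 176,720 × €370.16 = €65,414,675.20.
Margin of safety = (€65,414,675.20 − €27,649,463.05) ÷ €65,414,675.20 = 57.7%.

57.7%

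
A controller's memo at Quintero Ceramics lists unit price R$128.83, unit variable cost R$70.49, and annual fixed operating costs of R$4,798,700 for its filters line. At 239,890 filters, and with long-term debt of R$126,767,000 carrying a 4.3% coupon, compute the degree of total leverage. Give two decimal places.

Contribution at this volume is 239,890 × R$58.34 = R$13,995,182.60.
EBIT = R$13,995,182.60 − R$4,798,700 = R$9,196,482.60. Interest = R$5,450,981.00, so EBIT − I = R$3,745,501.60.
DCL = contribution ÷ (EBIT − I) = R$13,995,182.60 ÷ R$3,745,501.60 = 3.7365.

3.74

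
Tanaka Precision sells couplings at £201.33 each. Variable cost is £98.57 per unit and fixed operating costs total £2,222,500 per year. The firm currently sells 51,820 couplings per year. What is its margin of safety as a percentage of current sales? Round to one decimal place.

58.3%

Unit CM = price − variable cost = £201.33 − £98.57 = £102.76. Break-even units = £2,222,500 ÷ £102.76 = 21,628.07; break-even revenue = 21,628.07 × £201.33 = £4,354,378.41.
Current sales = 51,820 × £201.33 = £10,432,920.60.
Margin of safety = (£10,432,920.60 − £4,354,378.41) ÷ £10,432,920.60 = 58.3%.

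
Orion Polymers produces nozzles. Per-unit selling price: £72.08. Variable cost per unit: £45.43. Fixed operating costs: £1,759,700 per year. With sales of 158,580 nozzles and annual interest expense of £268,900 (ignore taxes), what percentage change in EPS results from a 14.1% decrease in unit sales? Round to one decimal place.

Total contribution margin = 158,580 × £26.65 = £4,226,157.00.
EBIT = £4,226,157.00 − £1,759,700 = £2,466,457.00.
Interest = £268,900.00, so EBIT − I = £2,197,557.00.
Degree of combined leverage = contribution ÷ (EBIT − I) = £4,226,157.00 ÷ £2,197,557.00 = 1.9231.
EPS therefore changes by 1.9231 × (-14.1%) = -27.1%.

-27.1%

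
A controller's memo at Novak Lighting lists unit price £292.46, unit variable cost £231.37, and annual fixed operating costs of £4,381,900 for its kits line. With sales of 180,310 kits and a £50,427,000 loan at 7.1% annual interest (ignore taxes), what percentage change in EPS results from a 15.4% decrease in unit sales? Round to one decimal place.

-55.6%

At 180,310 units, contribution = 180,310 × £61.09 = £11,015,137.90.
Subtracting fixed costs: EBIT = £11,015,137.90 − £4,381,900 = £6,633,237.90.
Interest = £3,580,317.00, so EBIT − I = £3,052,920.90.
Degree of combined leverage = contribution ÷ (EBIT − I) = £11,015,137.90 ÷ £3,052,920.90 = 3.6081.
%ΔEPS = DCL × %ΔSales = 3.6081 × -15.4% = -55.6%.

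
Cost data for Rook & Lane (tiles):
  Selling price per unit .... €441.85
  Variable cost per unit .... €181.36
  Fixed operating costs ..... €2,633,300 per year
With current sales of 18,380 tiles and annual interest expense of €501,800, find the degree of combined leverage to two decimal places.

2.90

Total contribution margin = 18,380 × €260.49 = €4,787,806.20.
EBIT = €4,787,806.20 − €2,633,300 = €2,154,506.20. Interest = €501,800.00.
DOL = €4,787,806.20 ÷ €2,154,506.20 = 2.2222; DFL = €2,154,506.20 ÷ €1,652,706.20 = 1.3036.
Combined leverage = 2.2222 × 1.3036 = 2.8969.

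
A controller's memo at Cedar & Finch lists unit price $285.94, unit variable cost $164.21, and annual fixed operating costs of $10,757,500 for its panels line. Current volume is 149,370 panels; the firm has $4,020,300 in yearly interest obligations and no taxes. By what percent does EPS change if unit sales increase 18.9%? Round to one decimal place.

Contribution at this volume is 149,370 × $121.73 = $18,182,810.10.
Operating income = contribution − fixed costs = $18,182,810.10 − $10,757,500 = $7,425,310.10.
Interest = $4,020,300.00, so EBIT − I = $3,405,010.10.
DCL = total CM / (EBIT − I) = $18,182,810.10 / $3,405,010.10 = 5.3400.
EPS therefore changes by 5.3400 × (+18.9%) = +100.9%.

+100.9%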